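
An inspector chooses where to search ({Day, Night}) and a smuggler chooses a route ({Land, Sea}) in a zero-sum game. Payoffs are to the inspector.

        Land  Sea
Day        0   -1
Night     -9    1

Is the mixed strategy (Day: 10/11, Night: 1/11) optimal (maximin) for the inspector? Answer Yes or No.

Against Land this mix gives (10/11)·0 + (1/11)·(-9) = -9/11.
Against Sea this mix gives (10/11)·(-1) + (1/11)·1 = -9/11.
All of the smuggler's active replies (Land, Sea) yield -9/11, and no column does worse for the inspector. The mix makes the smuggler indifferent and guarantees -9/11, so it is optimal.

Yes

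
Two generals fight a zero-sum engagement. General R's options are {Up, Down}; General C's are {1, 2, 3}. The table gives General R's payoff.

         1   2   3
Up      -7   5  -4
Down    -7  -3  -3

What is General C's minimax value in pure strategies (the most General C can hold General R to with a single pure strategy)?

Column maxima: 1 → -7, 2 → 5, 3 → -3.
The smallest of these is -7.

-7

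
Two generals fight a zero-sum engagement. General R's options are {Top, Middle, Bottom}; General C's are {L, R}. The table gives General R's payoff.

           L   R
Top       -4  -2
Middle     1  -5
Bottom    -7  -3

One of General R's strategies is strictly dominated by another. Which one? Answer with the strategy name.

Top gives a strictly higher payoff than Bottom against every column: -4 > -7, -2 > -3.
So Bottom is strictly dominated and General R never plays it.

Bottom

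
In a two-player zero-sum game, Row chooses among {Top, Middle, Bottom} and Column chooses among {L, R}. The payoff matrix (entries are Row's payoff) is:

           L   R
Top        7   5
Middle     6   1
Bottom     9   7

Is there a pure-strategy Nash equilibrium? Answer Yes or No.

Row minima: Top → 5, Middle → 1, Bottom → 7; maximin = 7.
Column maxima: L → 9, R → 7; minimax = 7.
maximin = minimax = 7, so a saddle point exists.

Yes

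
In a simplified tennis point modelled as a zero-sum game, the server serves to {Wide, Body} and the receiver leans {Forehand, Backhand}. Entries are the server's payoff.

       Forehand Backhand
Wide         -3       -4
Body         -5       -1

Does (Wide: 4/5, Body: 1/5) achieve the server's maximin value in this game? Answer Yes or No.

Yes

Against Forehand this mix gives (4/5)·(-3) + (1/5)·(-5) = -17/5.
Against Backhand this mix gives (4/5)·(-4) + (1/5)·(-1) = -17/5.
All of the receiver's active replies (Forehand, Backhand) yield -17/5, and no column does worse for the server. The mix makes the receiver indifferent and guarantees -17/5, so it is optimal.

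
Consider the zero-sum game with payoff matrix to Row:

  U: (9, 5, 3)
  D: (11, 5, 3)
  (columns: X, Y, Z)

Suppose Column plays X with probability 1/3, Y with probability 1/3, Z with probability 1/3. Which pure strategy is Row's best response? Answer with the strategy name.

Expected payoff of U: (1/3)·9 + (1/3)·5 + (1/3)·3 = 17/3.
Expected payoff of D: (1/3)·11 + (1/3)·5 + (1/3)·3 = 19/3.
The largest is 19/3, so Row's best response is D.

D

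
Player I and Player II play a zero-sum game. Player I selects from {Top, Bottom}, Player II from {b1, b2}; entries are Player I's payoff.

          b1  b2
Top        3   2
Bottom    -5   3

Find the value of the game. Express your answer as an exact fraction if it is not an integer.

19/9

Row minima: Top → 2, Bottom → -5; maximin = 2.
Column maxima: b1 → 3, b2 → 3; minimax = 3.
2 ≠ 3, so there is no saddle point; optimal play is mixed.
Let Player I play Top with probability p. Expected payoff against b1: 3p + (-5)(1−p) = 8p − 5; against b2: 2p + 3(1−p) = −p + 3.
Setting these equal: 8p − 5 = −p + 3 ⇒ 9p = 8 ⇒ p = 8/9, and the value is (8)·(8/9) − 5 = 19/9.
For Player II: with q = P(b1), equating Top's and Bottom's payoffs gives q + 2 = −8q + 3 ⇒ q = 1/9.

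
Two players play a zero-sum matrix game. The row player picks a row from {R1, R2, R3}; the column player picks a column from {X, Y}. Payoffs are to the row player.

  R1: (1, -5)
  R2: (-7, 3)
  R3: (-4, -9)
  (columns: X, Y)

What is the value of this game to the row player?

Row minima: R1 → -5, R2 → -7, R3 → -9; maximin = -5.
Column maxima: X → 1, Y → 3; minimax = 1.
-5 ≠ 1, so there is no saddle point; optimal play is mixed.
R3 is strictly dominated by R1, so the row player never plays it.
On the remaining 2×2 (R1, R2 vs X, Y):
Let the row player play R1 with probability p. Expected payoff against X: 1p + (-7)(1−p) = 8p − 7; against Y: (-5)p + 3(1−p) = −8p + 3.
Setting these equal: 8p − 7 = −8p + 3 ⇒ 16p = 10 ⇒ p = 5/8, and the value is (8)·(5/8) − 7 = -2.
For the column player: with q = P(X), equating R1's and R2's payoffs gives 6q − 5 = −10q + 3 ⇒ q = 1/2.

-2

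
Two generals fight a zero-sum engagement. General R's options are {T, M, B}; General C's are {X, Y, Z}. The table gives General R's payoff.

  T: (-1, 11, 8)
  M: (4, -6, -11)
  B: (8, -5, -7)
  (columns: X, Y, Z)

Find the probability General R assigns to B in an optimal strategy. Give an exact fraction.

Row minima: T → -1, M → -11, B → -7; maximin = -1.
Column maxima: X → 8, Y → 11, Z → 8; minimax = 8.
-1 ≠ 8, so there is no saddle point; optimal play is mixed.
M is strictly dominated by B, so General R never plays it.
Y is strictly dominated by Z (it gives General R strictly more in every row), so General C never plays it.
On the remaining 2×2 (T, B vs X, Z):
Let General R play T with probability p. Expected payoff against X: (-1)p + 8(1−p) = −9p + 8; against Z: 8p + (-7)(1−p) = 15p − 7.
Setting these equal: −9p + 8 = 15p − 7 ⇒ −24p = -15 ⇒ p = 5/8, and the value is (-9)·(5/8) + 8 = 19/8.
For General C: with q = P(X), equating T's and B's payoffs gives −9q + 8 = 15q − 7 ⇒ q = 5/8.

3/8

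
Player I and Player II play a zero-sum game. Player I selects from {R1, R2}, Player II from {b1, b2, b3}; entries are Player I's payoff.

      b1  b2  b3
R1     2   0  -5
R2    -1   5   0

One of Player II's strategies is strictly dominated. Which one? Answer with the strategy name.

b3 holds Player I's payoff strictly below b2 in every row: -5 < 0, 0 < 5.
So b2 is strictly dominated for Player II.

b2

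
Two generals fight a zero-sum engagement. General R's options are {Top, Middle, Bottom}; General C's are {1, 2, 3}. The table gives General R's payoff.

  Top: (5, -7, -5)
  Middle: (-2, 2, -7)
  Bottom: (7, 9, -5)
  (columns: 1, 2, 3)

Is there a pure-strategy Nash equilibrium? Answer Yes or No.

Yes

Row minima: Top → -7, Middle → -7, Bottom → -5; maximin = -5.
Column maxima: 1 → 7, 2 → 9, 3 → -5; minimax = -5.
maximin = minimax = -5, so a saddle point exists.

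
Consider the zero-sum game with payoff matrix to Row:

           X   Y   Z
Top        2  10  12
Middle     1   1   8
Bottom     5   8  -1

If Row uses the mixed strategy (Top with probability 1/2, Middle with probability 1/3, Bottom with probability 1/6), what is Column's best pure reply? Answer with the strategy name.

X

If Column plays X, Row's expected payoff is (1/2)·2 + (1/3)·1 + (1/6)·5 = 13/6.
If Column plays Y, Row's expected payoff is (1/2)·10 + (1/3)·1 + (1/6)·8 = 20/3.
If Column plays Z, Row's expected payoff is (1/2)·12 + (1/3)·8 + (1/6)·(-1) = 17/2.
Column minimizes Row's payoff; the smallest is 13/6, so the best response is X.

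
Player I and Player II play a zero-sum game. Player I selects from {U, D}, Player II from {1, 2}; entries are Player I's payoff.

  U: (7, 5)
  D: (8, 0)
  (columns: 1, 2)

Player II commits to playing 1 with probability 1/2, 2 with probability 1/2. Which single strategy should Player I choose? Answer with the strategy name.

U

Expected payoff of U: (1/2)·7 + (1/2)·5 = 6.
Expected payoff of D: (1/2)·8 + (1/2)·0 = 4.
The largest is 6, so Player I's best response is U.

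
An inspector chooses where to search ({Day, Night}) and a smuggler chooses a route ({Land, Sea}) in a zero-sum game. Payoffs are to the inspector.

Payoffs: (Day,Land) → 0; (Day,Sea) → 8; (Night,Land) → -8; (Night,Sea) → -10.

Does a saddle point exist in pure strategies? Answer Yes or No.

Row minima: Day → 0, Night → -10; maximin = 0.
Column maxima: Land → 0, Sea → 8; minimax = 0.
maximin = minimax = 0, so a saddle point exists.

Yes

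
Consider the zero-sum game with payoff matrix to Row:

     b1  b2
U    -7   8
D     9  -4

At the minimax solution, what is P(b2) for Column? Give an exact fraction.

4/7

Row minima: U → -7, D → -4; maximin = -4.
Column maxima: b1 → 9, b2 → 8; minimax = 8.
-4 ≠ 8, so there is no saddle point; optimal play is mixed.
Let Row play U with probability p. Expected payoff against b1: (-7)p + 9(1−p) = −16p + 9; against b2: 8p + (-4)(1−p) = 12p − 4.
Setting these equal: −16p + 9 = 12p − 4 ⇒ −28p = -13 ⇒ p = 13/28, and the value is (-16)·(13/28) + 9 = 11/7.
For Column: with q = P(b1), equating U's and D's payoffs gives −15q + 8 = 13q − 4 ⇒ q = 3/7.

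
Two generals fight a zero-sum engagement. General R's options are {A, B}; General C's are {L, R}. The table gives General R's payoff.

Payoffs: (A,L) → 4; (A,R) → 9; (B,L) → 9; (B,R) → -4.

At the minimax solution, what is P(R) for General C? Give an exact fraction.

Row minima: A → 4, B → -4; maximin = 4.
Column maxima: L → 9, R → 9; minimax = 9.
4 ≠ 9, so there is no saddle point; optimal play is mixed.
Let General R play A with probability p. Expected payoff against L: 4p + 9(1−p) = −5p + 9; against R: 9p + (-4)(1−p) = 13p − 4.
Setting these equal: −5p + 9 = 13p − 4 ⇒ −18p = -13 ⇒ p = 13/18, and the value is (-5)·(13/18) + 9 = 97/18.
For General C: with q = P(L), equating A's and B's payoffs gives −5q + 9 = 13q − 4 ⇒ q = 13/18.

5/18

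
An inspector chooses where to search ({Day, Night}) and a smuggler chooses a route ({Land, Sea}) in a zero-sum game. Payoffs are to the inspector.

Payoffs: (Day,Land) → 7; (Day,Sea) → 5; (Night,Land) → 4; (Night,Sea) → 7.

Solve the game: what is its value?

Row minima: Day → 5, Night → 4; maximin = 5.
Column maxima: Land → 7, Sea → 7; minimax = 7.
5 ≠ 7, so there is no saddle point; optimal play is mixed.
Let the inspector play Day with probability p. Expected payoff against Land: 7p + 4(1−p) = 3p + 4; against Sea: 5p + 7(1−p) = −2p + 7.
Setting these equal: 3p + 4 = −2p + 7 ⇒ 5p = 3 ⇒ p = 3/5, and the value is (3)·(3/5) + 4 = 29/5.
For the smuggler: with q = P(Land), equating Day's and Night's payoffs gives 2q + 5 = −3q + 7 ⇒ q = 2/5.

29/5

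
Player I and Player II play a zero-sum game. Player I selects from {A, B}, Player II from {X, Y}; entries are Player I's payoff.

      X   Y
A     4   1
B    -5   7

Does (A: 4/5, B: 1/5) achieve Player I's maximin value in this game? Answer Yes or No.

Against X this mix gives (4/5)·4 + (1/5)·(-5) = 11/5.
Against Y this mix gives (4/5)·1 + (1/5)·7 = 11/5.
All of Player II's active replies (X, Y) yield 11/5, and no column does worse for Player I. The mix makes Player II indifferent and guarantees 11/5, so it is optimal.

Yes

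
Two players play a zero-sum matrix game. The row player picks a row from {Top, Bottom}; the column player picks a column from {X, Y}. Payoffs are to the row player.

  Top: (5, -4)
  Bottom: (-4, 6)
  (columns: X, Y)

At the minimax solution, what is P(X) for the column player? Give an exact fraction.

10/19

Row minima: Top → -4, Bottom → -4; maximin = -4.
Column maxima: X → 5, Y → 6; minimax = 5.
-4 ≠ 5, so there is no saddle point; optimal play is mixed.
Let the row player play Top with probability p. Expected payoff against X: 5p + (-4)(1−p) = 9p − 4; against Y: (-4)p + 6(1−p) = −10p + 6.
Setting these equal: 9p − 4 = −10p + 6 ⇒ 19p = 10 ⇒ p = 10/19, and the value is (9)·(10/19) − 4 = 14/19.
For the column player: with q = P(X), equating Top's and Bottom's payoffs gives 9q − 4 = −10q + 6 ⇒ q = 10/19.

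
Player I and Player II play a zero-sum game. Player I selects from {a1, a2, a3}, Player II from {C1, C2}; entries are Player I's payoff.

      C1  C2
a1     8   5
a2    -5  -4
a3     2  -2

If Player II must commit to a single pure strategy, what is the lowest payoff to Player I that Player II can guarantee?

Column maxima: C1 → 8, C2 → 5.
The smallest of these is 5.

5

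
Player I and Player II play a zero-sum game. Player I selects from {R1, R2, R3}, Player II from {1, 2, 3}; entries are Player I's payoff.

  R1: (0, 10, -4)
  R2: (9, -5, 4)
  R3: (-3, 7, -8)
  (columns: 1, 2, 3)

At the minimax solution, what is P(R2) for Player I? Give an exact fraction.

14/23

Row minima: R1 → -4, R2 → -5, R3 → -8; maximin = -4.
Column maxima: 1 → 9, 2 → 10, 3 → 4; minimax = 4.
-4 ≠ 4, so there is no saddle point; optimal play is mixed.
R3 is strictly dominated by R1, so Player I never plays it.
1 is strictly dominated by 3 (it gives Player I strictly more in every row), so Player II never plays it.
On the remaining 2×2 (R1, R2 vs 2, 3):
Let Player I play R1 with probability p. Expected payoff against 2: 10p + (-5)(1−p) = 15p − 5; against 3: (-4)p + 4(1−p) = −8p + 4.
Setting these equal: 15p − 5 = −8p + 4 ⇒ 23p = 9 ⇒ p = 9/23, and the value is (15)·(9/23) − 5 = 20/23.
For Player II: with q = P(2), equating R1's and R2's payoffs gives 14q − 4 = −9q + 4 ⇒ q = 8/23.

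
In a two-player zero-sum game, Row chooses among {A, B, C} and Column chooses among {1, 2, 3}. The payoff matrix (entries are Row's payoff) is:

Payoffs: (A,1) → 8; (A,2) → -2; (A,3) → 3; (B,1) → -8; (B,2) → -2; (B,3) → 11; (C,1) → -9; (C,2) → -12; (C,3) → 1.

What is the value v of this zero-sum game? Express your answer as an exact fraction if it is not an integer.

-2

Row minima: A → -2, B → -8, C → -12; maximin = -2.
Column maxima: 1 → 8, 2 → -2, 3 → 11; minimax = -2.
Since maximin = minimax = -2, there is a saddle point and the value is -2.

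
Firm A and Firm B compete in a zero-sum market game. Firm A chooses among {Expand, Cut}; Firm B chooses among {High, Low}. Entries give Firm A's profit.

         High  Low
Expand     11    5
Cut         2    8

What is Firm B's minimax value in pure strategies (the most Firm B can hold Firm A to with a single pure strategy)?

8

Column maxima: High → 11, Low → 8.
The smallest of these is 8.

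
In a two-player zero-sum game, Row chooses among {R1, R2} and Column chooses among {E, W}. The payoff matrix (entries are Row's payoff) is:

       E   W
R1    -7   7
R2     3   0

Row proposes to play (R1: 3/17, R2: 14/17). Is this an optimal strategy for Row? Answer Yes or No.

Against E this mix gives (3/17)·(-7) + (14/17)·3 = 21/17.
Against W this mix gives (3/17)·7 + (14/17)·0 = 21/17.
All of Column's active replies (E, W) yield 21/17, and no column does worse for Row. The mix makes Column indifferent and guarantees 21/17, so it is optimal.

Yes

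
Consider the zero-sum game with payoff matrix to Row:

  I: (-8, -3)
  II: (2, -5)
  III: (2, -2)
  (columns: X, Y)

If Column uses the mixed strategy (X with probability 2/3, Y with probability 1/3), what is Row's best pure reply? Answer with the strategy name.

III

Expected payoff of I: (2/3)·(-8) + (1/3)·(-3) = -19/3.
Expected payoff of II: (2/3)·2 + (1/3)·(-5) = -1/3.
Expected payoff of III: (2/3)·2 + (1/3)·(-2) = 2/3.
The largest is 2/3, so Row's best response is III.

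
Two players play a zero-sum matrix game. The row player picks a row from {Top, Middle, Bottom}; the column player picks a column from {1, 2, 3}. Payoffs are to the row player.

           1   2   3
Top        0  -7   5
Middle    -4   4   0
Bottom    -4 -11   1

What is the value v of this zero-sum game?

Row minima: Top → -7, Middle → -4, Bottom → -11; maximin = -4.
Column maxima: 1 → 0, 2 → 4, 3 → 5; minimax = 0.
-4 ≠ 0, so there is no saddle point; optimal play is mixed.
Bottom is strictly dominated by Top, so the row player never plays it.
3 is strictly dominated by 1 (it gives the row player strictly more in every row), so the column player never plays it.
On the remaining 2×2 (Top, Middle vs 1, 2):
Let the row player play Top with probability p. Expected payoff against 1: 0p + (-4)(1−p) = 4p − 4; against 2: (-7)p + 4(1−p) = −11p + 4.
Setting these equal: 4p − 4 = −11p + 4 ⇒ 15p = 8 ⇒ p = 8/15, and the value is (4)·(8/15) − 4 = -28/15.
For the column player: with q = P(1), equating Top's and Middle's payoffs gives 7q − 7 = −8q + 4 ⇒ q = 11/15.

-28/15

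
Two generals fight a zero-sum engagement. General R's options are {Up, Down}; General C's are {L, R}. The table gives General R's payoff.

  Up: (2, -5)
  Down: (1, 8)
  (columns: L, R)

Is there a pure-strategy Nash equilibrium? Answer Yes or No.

Row minima: Up → -5, Down → 1; maximin = 1.
Column maxima: L → 2, R → 8; minimax = 2.
1 ≠ 2, so no pure-strategy equilibrium exists.

No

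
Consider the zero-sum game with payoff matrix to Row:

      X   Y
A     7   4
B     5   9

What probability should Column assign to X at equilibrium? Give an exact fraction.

Row minima: A → 4, B → 5; maximin = 5.
Column maxima: X → 7, Y → 9; minimax = 7.
5 ≠ 7, so there is no saddle point; optimal play is mixed.
Let Row play A with probability p. Expected payoff against X: 7p + 5(1−p) = 2p + 5; against Y: 4p + 9(1−p) = −5p + 9.
Setting these equal: 2p + 5 = −5p + 9 ⇒ 7p = 4 ⇒ p = 4/7, and the value is (2)·(4/7) + 5 = 43/7.
For Column: with q = P(X), equating A's and B's payoffs gives 3q + 4 = −4q + 9 ⇒ q = 5/7.

5/7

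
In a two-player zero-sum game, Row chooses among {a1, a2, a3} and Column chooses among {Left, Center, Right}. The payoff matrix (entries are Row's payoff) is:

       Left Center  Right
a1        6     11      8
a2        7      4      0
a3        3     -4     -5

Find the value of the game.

56/9

Row minima: a1 → 6, a2 → 0, a3 → -5; maximin = 6.
Column maxima: Left → 7, Center → 11, Right → 8; minimax = 7.
6 ≠ 7, so there is no saddle point; optimal play is mixed.
a3 is strictly dominated by a1, so Row never plays it.
Center is strictly dominated by Right (it gives Row strictly more in every row), so Column never plays it.
On the remaining 2×2 (a1, a2 vs Left, Right):
Let Row play a1 with probability p. Expected payoff against Left: 6p + 7(1−p) = −p + 7; against Right: 8p + 0(1−p) = 8p.
Setting these equal: −p + 7 = 8p ⇒ −9p = -7 ⇒ p = 7/9, and the value is (-1)·(7/9) + 7 = 56/9.
For Column: with q = P(Left), equating a1's and a2's payoffs gives −2q + 8 = 7q ⇒ q = 8/9.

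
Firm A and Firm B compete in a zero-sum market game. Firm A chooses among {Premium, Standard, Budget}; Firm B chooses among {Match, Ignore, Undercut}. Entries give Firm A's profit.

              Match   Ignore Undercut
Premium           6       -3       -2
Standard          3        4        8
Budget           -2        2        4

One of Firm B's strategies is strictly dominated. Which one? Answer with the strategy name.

Ignore holds Firm A's payoff strictly below Undercut in every row: -3 < -2, 4 < 8, 2 < 4.
So Undercut is strictly dominated for Firm B.

Undercut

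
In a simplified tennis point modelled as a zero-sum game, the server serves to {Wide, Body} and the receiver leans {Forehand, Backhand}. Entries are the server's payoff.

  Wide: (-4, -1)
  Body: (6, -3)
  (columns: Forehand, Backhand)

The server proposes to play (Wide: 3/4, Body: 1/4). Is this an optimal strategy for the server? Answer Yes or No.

Against Forehand this mix gives (3/4)·(-4) + (1/4)·6 = -3/2.
Against Backhand this mix gives (3/4)·(-1) + (1/4)·(-3) = -3/2.
All of the receiver's active replies (Forehand, Backhand) yield -3/2, and no column does worse for the server. The mix makes the receiver indifferent and guarantees -3/2, so it is optimal.

Yes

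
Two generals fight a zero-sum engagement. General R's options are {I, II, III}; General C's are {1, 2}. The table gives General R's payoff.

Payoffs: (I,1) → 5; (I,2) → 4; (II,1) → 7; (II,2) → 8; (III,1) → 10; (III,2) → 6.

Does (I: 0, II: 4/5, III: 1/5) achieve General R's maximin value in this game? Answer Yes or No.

Yes

Against 1 this mix gives (4/5)·7 + (1/5)·10 = 38/5.
Against 2 this mix gives (4/5)·8 + (1/5)·6 = 38/5.
All of General C's active replies (1, 2) yield 38/5, and no column does worse for General R. The mix makes General C indifferent and guarantees 38/5, so it is optimal.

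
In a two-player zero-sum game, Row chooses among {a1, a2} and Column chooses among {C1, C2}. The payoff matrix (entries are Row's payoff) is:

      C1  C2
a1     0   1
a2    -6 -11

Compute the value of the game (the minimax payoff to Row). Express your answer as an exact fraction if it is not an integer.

0

Row minima: a1 → 0, a2 → -11; maximin = 0.
Column maxima: C1 → 0, C2 → 1; minimax = 0.
Since maximin = minimax = 0, there is a saddle point and the value is 0.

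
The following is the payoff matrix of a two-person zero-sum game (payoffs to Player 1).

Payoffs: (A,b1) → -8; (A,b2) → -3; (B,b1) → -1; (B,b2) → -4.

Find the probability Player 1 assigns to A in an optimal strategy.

Row minima: A → -8, B → -4; maximin = -4.
Column maxima: b1 → -1, b2 → -3; minimax = -3.
-4 ≠ -3, so there is no saddle point; optimal play is mixed.
Let Player 1 play A with probability p. Expected payoff against b1: (-8)p + (-1)(1−p) = −7p − 1; against b2: (-3)p + (-4)(1−p) = p − 4.
Setting these equal: −7p − 1 = p − 4 ⇒ −8p = -3 ⇒ p = 3/8, and the value is (-7)·(3/8) − 1 = -29/8.
For Player 2: with q = P(b1), equating A's and B's payoffs gives −5q − 3 = 3q − 4 ⇒ q = 1/8.

3/8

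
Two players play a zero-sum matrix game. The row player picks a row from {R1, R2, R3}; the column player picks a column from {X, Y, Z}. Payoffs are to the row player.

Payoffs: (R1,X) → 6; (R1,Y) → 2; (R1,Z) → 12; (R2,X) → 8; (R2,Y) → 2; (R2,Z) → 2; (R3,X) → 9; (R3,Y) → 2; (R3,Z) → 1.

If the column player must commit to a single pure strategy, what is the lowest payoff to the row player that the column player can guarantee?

2

Column maxima: X → 9, Y → 2, Z → 12.
The smallest of these is 2.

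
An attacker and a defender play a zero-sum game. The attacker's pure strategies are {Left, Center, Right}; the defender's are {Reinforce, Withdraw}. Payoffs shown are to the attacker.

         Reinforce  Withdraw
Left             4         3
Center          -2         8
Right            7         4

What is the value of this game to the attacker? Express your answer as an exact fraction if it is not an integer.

Row minima: Left → 3, Center → -2, Right → 4; maximin = 4.
Column maxima: Reinforce → 7, Withdraw → 8; minimax = 7.
4 ≠ 7, so there is no saddle point; optimal play is mixed.
Left is strictly dominated by Right, so the attacker never plays it.
On the remaining 2×2 (Center, Right vs Reinforce, Withdraw):
Let the attacker play Center with probability p. Expected payoff against Reinforce: (-2)p + 7(1−p) = −9p + 7; against Withdraw: 8p + 4(1−p) = 4p + 4.
Setting these equal: −9p + 7 = 4p + 4 ⇒ −13p = -3 ⇒ p = 3/13, and the value is (-9)·(3/13) + 7 = 64/13.
For the defender: with q = P(Reinforce), equating Center's and Right's payoffs gives −10q + 8 = 3q + 4 ⇒ q = 4/13.

64/13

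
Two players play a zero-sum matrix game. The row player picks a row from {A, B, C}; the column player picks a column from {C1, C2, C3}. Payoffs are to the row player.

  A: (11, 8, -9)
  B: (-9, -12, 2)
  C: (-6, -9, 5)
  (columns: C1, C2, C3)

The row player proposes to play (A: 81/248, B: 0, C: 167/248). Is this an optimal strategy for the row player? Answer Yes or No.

No

Against C1 this mix gives (81/248)·11 + (167/248)·(-6) = -111/248.
Against C2 this mix gives (81/248)·8 + (167/248)·(-9) = -855/248.
Against C3 this mix gives (81/248)·(-9) + (167/248)·5 = 53/124.
The column player will play C2, holding the row player to -855/248. Shifting weight toward the row that does better against C2 would raise this floor (the equalizing mix achieves -41/31 against both C2 and C3), so the proposed strategy is not optimal.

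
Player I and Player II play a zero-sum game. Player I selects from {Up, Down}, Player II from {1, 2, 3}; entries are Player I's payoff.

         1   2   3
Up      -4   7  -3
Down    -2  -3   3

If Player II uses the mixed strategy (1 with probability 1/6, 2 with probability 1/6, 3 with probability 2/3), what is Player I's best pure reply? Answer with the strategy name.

Expected payoff of Up: (1/6)·(-4) + (1/6)·7 + (2/3)·(-3) = -3/2.
Expected payoff of Down: (1/6)·(-2) + (1/6)·(-3) + (2/3)·3 = 7/6.
The largest is 7/6, so Player I's best response is Down.

Down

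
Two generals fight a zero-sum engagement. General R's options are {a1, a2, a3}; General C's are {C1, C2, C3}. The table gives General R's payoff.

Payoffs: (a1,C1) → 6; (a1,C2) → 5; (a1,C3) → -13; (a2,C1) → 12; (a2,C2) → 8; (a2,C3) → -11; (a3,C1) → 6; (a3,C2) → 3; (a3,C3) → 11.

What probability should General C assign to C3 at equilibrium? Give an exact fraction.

Row minima: a1 → -13, a2 → -11, a3 → 3; maximin = 3.
Column maxima: C1 → 12, C2 → 8, C3 → 11; minimax = 8.
3 ≠ 8, so there is no saddle point; optimal play is mixed.
a1 is strictly dominated by a2, so General R never plays it.
C1 is strictly dominated by C2 (it gives General R strictly more in every row), so General C never plays it.
On the remaining 2×2 (a2, a3 vs C2, C3):
Let General R play a2 with probability p. Expected payoff against C2: 8p + 3(1−p) = 5p + 3; against C3: (-11)p + 11(1−p) = −22p + 11.
Setting these equal: 5p + 3 = −22p + 11 ⇒ 27p = 8 ⇒ p = 8/27, and the value is (5)·(8/27) + 3 = 121/27.
For General C: with q = P(C2), equating a2's and a3's payoffs gives 19q − 11 = −8q + 11 ⇒ q = 22/27.

5/27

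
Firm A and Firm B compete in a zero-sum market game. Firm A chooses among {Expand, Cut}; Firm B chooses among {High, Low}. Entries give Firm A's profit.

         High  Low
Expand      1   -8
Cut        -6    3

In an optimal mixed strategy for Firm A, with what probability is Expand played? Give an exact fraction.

1/2

Row minima: Expand → -8, Cut → -6; maximin = -6.
Column maxima: High → 1, Low → 3; minimax = 1.
-6 ≠ 1, so there is no saddle point; optimal play is mixed.
Let Firm A play Expand with probability p. Expected payoff against High: 1p + (-6)(1−p) = 7p − 6; against Low: (-8)p + 3(1−p) = −11p + 3.
Setting these equal: 7p − 6 = −11p + 3 ⇒ 18p = 9 ⇒ p = 1/2, and the value is (7)·(1/2) − 6 = -5/2.
For Firm B: with q = P(High), equating Expand's and Cut's payoffs gives 9q − 8 = −9q + 3 ⇒ q = 11/18.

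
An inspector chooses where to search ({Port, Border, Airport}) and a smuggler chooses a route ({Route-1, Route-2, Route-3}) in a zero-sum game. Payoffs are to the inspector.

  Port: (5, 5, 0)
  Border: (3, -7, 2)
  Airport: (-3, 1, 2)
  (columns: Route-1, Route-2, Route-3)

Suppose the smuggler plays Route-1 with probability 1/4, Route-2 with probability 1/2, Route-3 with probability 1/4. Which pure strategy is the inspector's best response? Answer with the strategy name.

Port

Expected payoff of Port: (1/4)·5 + (1/2)·5 + (1/4)·0 = 15/4.
Expected payoff of Border: (1/4)·3 + (1/2)·(-7) + (1/4)·2 = -9/4.
Expected payoff of Airport: (1/4)·(-3) + (1/2)·1 + (1/4)·2 = 1/4.
The largest is 15/4, so the inspector's best response is Port.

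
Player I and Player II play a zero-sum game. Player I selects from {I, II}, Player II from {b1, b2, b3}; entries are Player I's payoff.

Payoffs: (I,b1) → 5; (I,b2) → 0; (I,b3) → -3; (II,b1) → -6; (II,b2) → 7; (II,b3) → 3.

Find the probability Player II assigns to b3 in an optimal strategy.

11/17

Row minima: I → -3, II → -6; maximin = -3.
Column maxima: b1 → 5, b2 → 7, b3 → 3; minimax = 3.
-3 ≠ 3, so there is no saddle point; optimal play is mixed.
b2 is strictly dominated by b3 (it gives Player I strictly more in every row), so Player II never plays it.
On the remaining 2×2 (I, II vs b1, b3):
Let Player I play I with probability p. Expected payoff against b1: 5p + (-6)(1−p) = 11p − 6; against b3: (-3)p + 3(1−p) = −6p + 3.
Setting these equal: 11p − 6 = −6p + 3 ⇒ 17p = 9 ⇒ p = 9/17, and the value is (11)·(9/17) − 6 = -3/17.
For Player II: with q = P(b1), equating I's and II's payoffs gives 8q − 3 = −9q + 3 ⇒ q = 6/17.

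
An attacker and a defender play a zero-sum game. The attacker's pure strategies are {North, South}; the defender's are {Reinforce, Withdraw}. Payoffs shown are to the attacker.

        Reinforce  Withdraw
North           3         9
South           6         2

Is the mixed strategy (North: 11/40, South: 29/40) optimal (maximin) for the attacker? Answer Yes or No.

No

Against Reinforce this mix gives (11/40)·3 + (29/40)·6 = 207/40.
Against Withdraw this mix gives (11/40)·9 + (29/40)·2 = 157/40.
The defender will play Withdraw, holding the attacker to 157/40. Shifting weight toward the row that does better against Withdraw would raise this floor (the equalizing mix achieves 24/5 against both Withdraw and Reinforce), so the proposed strategy is not optimal.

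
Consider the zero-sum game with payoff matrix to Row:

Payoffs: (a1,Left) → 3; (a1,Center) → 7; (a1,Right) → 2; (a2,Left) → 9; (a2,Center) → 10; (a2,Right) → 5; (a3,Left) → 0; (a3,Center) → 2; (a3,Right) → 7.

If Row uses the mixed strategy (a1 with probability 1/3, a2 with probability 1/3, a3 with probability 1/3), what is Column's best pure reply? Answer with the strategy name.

If Column plays Left, Row's expected payoff is (1/3)·3 + (1/3)·9 + (1/3)·0 = 4.
If Column plays Center, Row's expected payoff is (1/3)·7 + (1/3)·10 + (1/3)·2 = 19/3.
If Column plays Right, Row's expected payoff is (1/3)·2 + (1/3)·5 + (1/3)·7 = 14/3.
Column minimizes Row's payoff; the smallest is 4, so the best response is Left.

Left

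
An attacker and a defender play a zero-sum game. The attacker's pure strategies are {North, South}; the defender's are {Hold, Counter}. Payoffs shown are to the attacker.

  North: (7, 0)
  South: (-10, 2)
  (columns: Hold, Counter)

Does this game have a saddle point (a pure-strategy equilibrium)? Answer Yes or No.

No

Row minima: North → 0, South → -10; maximin = 0.
Column maxima: Hold → 7, Counter → 2; minimax = 2.
0 ≠ 2, so no pure-strategy equilibrium exists.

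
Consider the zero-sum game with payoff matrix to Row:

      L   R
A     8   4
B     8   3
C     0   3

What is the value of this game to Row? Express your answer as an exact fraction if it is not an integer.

4

Row minima: A → 4, B → 3, C → 0; maximin = 4.
Column maxima: L → 8, R → 4; minimax = 4.
Since maximin = minimax = 4, there is a saddle point and the value is 4.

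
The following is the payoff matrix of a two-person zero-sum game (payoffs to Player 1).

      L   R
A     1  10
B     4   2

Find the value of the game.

38/11

Row minima: A → 1, B → 2; maximin = 2.
Column maxima: L → 4, R → 10; minimax = 4.
2 ≠ 4, so there is no saddle point; optimal play is mixed.
Let Player 1 play A with probability p. Expected payoff against L: 1p + 4(1−p) = −3p + 4; against R: 10p + 2(1−p) = 8p + 2.
Setting these equal: −3p + 4 = 8p + 2 ⇒ −11p = -2 ⇒ p = 2/11, and the value is (-3)·(2/11) + 4 = 38/11.
For Player 2: with q = P(L), equating A's and B's payoffs gives −9q + 10 = 2q + 2 ⇒ q = 8/11.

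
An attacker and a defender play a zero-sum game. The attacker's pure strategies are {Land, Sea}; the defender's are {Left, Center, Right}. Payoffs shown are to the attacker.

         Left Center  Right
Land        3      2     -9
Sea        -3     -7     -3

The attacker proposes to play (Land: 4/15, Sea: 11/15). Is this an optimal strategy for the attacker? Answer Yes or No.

Yes

Against Left this mix gives (4/15)·3 + (11/15)·(-3) = -7/5.
Against Center this mix gives (4/15)·2 + (11/15)·(-7) = -23/5.
Against Right this mix gives (4/15)·(-9) + (11/15)·(-3) = -23/5.
All of the defender's active replies (Center, Right) yield -23/5, and no column does worse for the attacker. The mix makes the defender indifferent and guarantees -23/5, so it is optimal.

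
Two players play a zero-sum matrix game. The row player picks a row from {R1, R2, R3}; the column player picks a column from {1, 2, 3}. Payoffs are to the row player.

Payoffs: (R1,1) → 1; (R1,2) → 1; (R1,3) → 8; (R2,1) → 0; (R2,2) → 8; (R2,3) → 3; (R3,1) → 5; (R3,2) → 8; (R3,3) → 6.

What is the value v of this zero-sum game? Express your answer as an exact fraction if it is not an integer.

Row minima: R1 → 1, R2 → 0, R3 → 5; maximin = 5.
Column maxima: 1 → 5, 2 → 8, 3 → 8; minimax = 5.
Since maximin = minimax = 5, there is a saddle point and the value is 5.

5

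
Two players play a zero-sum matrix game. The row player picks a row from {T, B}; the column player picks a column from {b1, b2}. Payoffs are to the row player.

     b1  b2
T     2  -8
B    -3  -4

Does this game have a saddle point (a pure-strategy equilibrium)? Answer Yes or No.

Row minima: T → -8, B → -4; maximin = -4.
Column maxima: b1 → 2, b2 → -4; minimax = -4.
maximin = minimax = -4, so a saddle point exists.

Yes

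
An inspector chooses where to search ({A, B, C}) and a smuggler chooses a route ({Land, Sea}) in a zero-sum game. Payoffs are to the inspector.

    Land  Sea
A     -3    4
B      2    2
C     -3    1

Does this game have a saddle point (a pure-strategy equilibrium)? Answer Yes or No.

Row minima: A → -3, B → 2, C → -3; maximin = 2.
Column maxima: Land → 2, Sea → 4; minimax = 2.
maximin = minimax = 2, so a saddle point exists.

Yes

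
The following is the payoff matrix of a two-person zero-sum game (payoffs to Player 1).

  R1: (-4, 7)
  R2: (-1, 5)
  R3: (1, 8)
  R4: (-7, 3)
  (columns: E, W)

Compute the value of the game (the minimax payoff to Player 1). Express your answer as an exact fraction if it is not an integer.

Row minima: R1 → -4, R2 → -1, R3 → 1, R4 → -7; maximin = 1.
Column maxima: E → 1, W → 8; minimax = 1.
Since maximin = minimax = 1, there is a saddle point and the value is 1.

1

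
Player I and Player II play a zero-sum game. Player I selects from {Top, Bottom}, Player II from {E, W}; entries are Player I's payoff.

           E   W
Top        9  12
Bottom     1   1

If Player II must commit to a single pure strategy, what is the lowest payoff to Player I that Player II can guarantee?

9

Column maxima: E → 9, W → 12.
The smallest of these is 9.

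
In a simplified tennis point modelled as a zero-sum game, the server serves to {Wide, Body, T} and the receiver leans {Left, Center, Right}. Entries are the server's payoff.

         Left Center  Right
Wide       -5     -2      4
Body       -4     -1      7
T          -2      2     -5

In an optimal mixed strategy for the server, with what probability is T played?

11/14

Row minima: Wide → -5, Body → -4, T → -5; maximin = -4.
Column maxima: Left → -2, Center → 2, Right → 7; minimax = -2.
-4 ≠ -2, so there is no saddle point; optimal play is mixed.
Wide is strictly dominated by Body, so the server never plays it.
Center is strictly dominated by Left (it gives the server strictly more in every row), so the receiver never plays it.
On the remaining 2×2 (Body, T vs Left, Right):
Let the server play Body with probability p. Expected payoff against Left: (-4)p + (-2)(1−p) = −2p − 2; against Right: 7p + (-5)(1−p) = 12p − 5.
Setting these equal: −2p − 2 = 12p − 5 ⇒ −14p = -3 ⇒ p = 3/14, and the value is (-2)·(3/14) − 2 = -17/7.
For the receiver: with q = P(Left), equating Body's and T's payoffs gives −11q + 7 = 3q − 5 ⇒ q = 6/7.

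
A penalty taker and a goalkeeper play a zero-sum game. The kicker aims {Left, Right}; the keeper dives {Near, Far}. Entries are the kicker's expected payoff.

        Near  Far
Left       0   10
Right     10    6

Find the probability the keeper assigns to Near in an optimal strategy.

Row minima: Left → 0, Right → 6; maximin = 6.
Column maxima: Near → 10, Far → 10; minimax = 10.
6 ≠ 10, so there is no saddle point; optimal play is mixed.
Let the kicker play Left with probability p. Expected payoff against Near: 0p + 10(1−p) = −10p + 10; against Far: 10p + 6(1−p) = 4p + 6.
Setting these equal: −10p + 10 = 4p + 6 ⇒ −14p = -4 ⇒ p = 2/7, and the value is (-10)·(2/7) + 10 = 50/7.
For the keeper: with q = P(Near), equating Left's and Right's payoffs gives −10q + 10 = 4q + 6 ⇒ q = 2/7.

2/7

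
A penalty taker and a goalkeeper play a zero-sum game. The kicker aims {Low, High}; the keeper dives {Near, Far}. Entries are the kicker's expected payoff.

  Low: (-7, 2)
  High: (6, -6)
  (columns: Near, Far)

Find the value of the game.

-10/7

Row minima: Low → -7, High → -6; maximin = -6.
Column maxima: Near → 6, Far → 2; minimax = 2.
-6 ≠ 2, so there is no saddle point; optimal play is mixed.
Let the kicker play Low with probability p. Expected payoff against Near: (-7)p + 6(1−p) = −13p + 6; against Far: 2p + (-6)(1−p) = 8p − 6.
Setting these equal: −13p + 6 = 8p − 6 ⇒ −21p = -12 ⇒ p = 4/7, and the value is (-13)·(4/7) + 6 = -10/7.
For the keeper: with q = P(Near), equating Low's and High's payoffs gives −9q + 2 = 12q − 6 ⇒ q = 8/21.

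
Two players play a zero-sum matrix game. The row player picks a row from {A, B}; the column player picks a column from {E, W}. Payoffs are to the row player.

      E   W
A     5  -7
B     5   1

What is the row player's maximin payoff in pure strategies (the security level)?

Row minima: A → -7, B → 1.
The best of these is 1.

1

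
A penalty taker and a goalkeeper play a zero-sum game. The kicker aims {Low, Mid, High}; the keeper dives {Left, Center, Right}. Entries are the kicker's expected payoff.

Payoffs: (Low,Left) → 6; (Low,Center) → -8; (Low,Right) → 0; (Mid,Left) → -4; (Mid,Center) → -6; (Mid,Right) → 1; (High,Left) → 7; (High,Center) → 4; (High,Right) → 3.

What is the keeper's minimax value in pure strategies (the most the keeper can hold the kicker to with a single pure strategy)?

3

Column maxima: Left → 7, Center → 4, Right → 3.
The smallest of these is 3.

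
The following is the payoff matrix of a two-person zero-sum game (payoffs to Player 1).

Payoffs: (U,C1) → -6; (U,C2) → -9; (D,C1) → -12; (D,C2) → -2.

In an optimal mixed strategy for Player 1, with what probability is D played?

3/13

Row minima: U → -9, D → -12; maximin = -9.
Column maxima: C1 → -6, C2 → -2; minimax = -6.
-9 ≠ -6, so there is no saddle point; optimal play is mixed.
Let Player 1 play U with probability p. Expected payoff against C1: (-6)p + (-12)(1−p) = 6p − 12; against C2: (-9)p + (-2)(1−p) = −7p − 2.
Setting these equal: 6p − 12 = −7p − 2 ⇒ 13p = 10 ⇒ p = 10/13, and the value is (6)·(10/13) − 12 = -96/13.
For Player 2: with q = P(C1), equating U's and D's payoffs gives 3q − 9 = −10q − 2 ⇒ q = 7/13.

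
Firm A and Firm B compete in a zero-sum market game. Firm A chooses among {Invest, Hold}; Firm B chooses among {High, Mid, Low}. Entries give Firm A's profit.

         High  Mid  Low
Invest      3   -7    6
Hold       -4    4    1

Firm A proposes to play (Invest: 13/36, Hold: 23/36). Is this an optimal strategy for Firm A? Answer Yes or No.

Against High this mix gives (13/36)·3 + (23/36)·(-4) = -53/36.
Against Mid this mix gives (13/36)·(-7) + (23/36)·4 = 1/36.
Against Low this mix gives (13/36)·6 + (23/36)·1 = 101/36.
Firm B will play High, holding Firm A to -53/36. Shifting weight toward the row that does better against High would raise this floor (the equalizing mix achieves -8/9 against both High and Mid), so the proposed strategy is not optimal.

No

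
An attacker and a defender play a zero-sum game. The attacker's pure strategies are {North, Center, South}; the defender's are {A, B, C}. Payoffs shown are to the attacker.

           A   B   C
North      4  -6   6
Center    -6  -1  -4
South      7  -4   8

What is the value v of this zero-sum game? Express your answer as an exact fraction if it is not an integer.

-31/16

Row minima: North → -6, Center → -6, South → -4; maximin = -4.
Column maxima: A → 7, B → -1, C → 8; minimax = -1.
-4 ≠ -1, so there is no saddle point; optimal play is mixed.
North is strictly dominated by South, so the attacker never plays it.
C is strictly dominated by A (it gives the attacker strictly more in every row), so the defender never plays it.
On the remaining 2×2 (Center, South vs A, B):
Let the attacker play Center with probability p. Expected payoff against A: (-6)p + 7(1−p) = −13p + 7; against B: (-1)p + (-4)(1−p) = 3p − 4.
Setting these equal: −13p + 7 = 3p − 4 ⇒ −16p = -11 ⇒ p = 11/16, and the value is (-13)·(11/16) + 7 = -31/16.
For the defender: with q = P(A), equating Center's and South's payoffs gives −5q − 1 = 11q − 4 ⇒ q = 3/16.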